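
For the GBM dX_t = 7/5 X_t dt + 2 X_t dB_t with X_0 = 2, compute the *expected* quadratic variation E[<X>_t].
E[<X>_t] = 40*exp(34*t/5)/17 - 40/17

<X>_t = int_0^t (2 * X_s)^2 ds. Taking expectation inside the integral: E[<X>_t] = 2^2 * int_0^t E[X_s^2] ds. For GBM, E[X_s^2] = x_0^2 * exp((2 mu + sigma^2) s). Integrating:
  E[<X>_t] = 2^2 * 2^2 * (exp((2*(7/5) + 2^2) t) - 1) / (2*(7/5) + 2^2)
           = 2^2 * 2^2 * (exp((34/5) t) - 1) / (34/5) = 40*exp(34*t/5)/17 - 40/17.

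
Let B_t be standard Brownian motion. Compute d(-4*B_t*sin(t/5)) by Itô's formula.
d(-4*B_t*sin(t/5)) = (-4*B_t*cos(t/5)/5) dt + (-4*sin(t/5)) dB_t

Itô's formula for f(t, x): d f(t, B_t) = (f_t + (1/2) f_xx) dt + f_x dB_t. Compute partials of f(t, x) = -4*x*sin(t/5):
  f_t(t,x)  = -4*x*cos(t/5)/5
  f_x(t,x)  = -4*sin(t/5)
  f_xx(t,x) = 0
Assemble drift = f_t + (1/2) f_xx = -4*x*cos(t/5)/5 and diffusion = f_x = -4*sin(t/5). Substituting x = B_t:
  d(-4*B_t*sin(t/5)) = (-4*B_t*cos(t/5)/5) dt + (-4*sin(t/5)) dB_t.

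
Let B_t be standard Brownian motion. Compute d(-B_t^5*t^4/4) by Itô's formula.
d(-B_t^5*t^4/4) = (B_t^3*t^3*(-B_t^2 - 5*t/2)) dt + (-5*B_t^4*t^4/4) dB_t

Itô's formula for f(t, x): d f(t, B_t) = (f_t + (1/2) f_xx) dt + f_x dB_t. Compute partials of f(t, x) = -t^4*x^5/4:
  f_t(t,x)  = -t^3*x^5
  f_x(t,x)  = -5*t^4*x^4/4
  f_xx(t,x) = -5*t^4*x^3
Assemble drift = f_t + (1/2) f_xx = t^3*x^3*(-5*t/2 - x^2) and diffusion = f_x = -5*t^4*x^4/4. Substituting x = B_t:
  d(-B_t^5*t^4/4) = (B_t^3*t^3*(-B_t^2 - 5*t/2)) dt + (-5*B_t^4*t^4/4) dB_t.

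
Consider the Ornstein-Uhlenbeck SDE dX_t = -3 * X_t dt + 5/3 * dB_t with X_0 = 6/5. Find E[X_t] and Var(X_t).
E[X_t] = 6*exp(-3*t)/5; Var(X_t) = 25/54 - 25*exp(-6*t)/54

The OU SDE dX = -theta X dt + sigma dB admits the integrating factor exp(theta t): d(exp(theta t) X_t) = sigma exp(theta t) dB_t. Integrating from 0 to t:
  X_t = x_0 * exp(-theta t) + sigma * int_0^t exp(-theta (t-s)) dB_s.
The Itô integral has mean 0 and (by the Itô isometry) variance sigma^2 * int_0^t exp(-2 theta (t - s)) ds = sigma^2 * (1 - exp(-2 theta t)) / (2 theta).
With theta = 3, sigma = 5/3, x_0 = 6/5:
  E[X_t] = 6/5 * exp(-3 t) = 6*exp(-3*t)/5
  Var(X_t) = (5/3)^2 * (1 - exp(-2*3 t)) / (2 * 3) = 25/54 - 25*exp(-6*t)/54.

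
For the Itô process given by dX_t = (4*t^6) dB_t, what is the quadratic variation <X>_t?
<X>_t = 16*t^13/13

For an Itô process dX_t = a(t) dt + b(t) dB_t, the quadratic variation is <X>_t = int_0^t b(s)^2 ds (the drift term does not contribute). Here b(s) = 4*s^6, so
  b(s)^2 = 16*s^12.
Integrating from 0 to t:
  <X>_t = int_0^t (16*s^12) ds = 16*t^13/13.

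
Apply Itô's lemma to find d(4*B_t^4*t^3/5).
d(4*B_t^4*t^3/5) = (12*B_t^2*t^2*(B_t^2 + 2*t)/5) dt + (16*B_t^3*t^3/5) dB_t

Itô's formula for f(t, x): d f(t, B_t) = (f_t + (1/2) f_xx) dt + f_x dB_t. Compute partials of f(t, x) = 4*t^3*x^4/5:
  f_t(t,x)  = 12*t^2*x^4/5
  f_x(t,x)  = 16*t^3*x^3/5
  f_xx(t,x) = 48*t^3*x^2/5
Assemble drift = f_t + (1/2) f_xx = 12*t^2*x^2*(2*t + x^2)/5 and diffusion = f_x = 16*t^3*x^3/5. Substituting x = B_t:
  d(4*B_t^4*t^3/5) = (12*B_t^2*t^2*(B_t^2 + 2*t)/5) dt + (16*B_t^3*t^3/5) dB_t.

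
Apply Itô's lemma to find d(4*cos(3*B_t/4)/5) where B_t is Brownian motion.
d(4*cos(3*B_t/4)/5) = (-9*cos(3*B_t/4)/40) dt + (-3*sin(3*B_t/4)/5) dB_t

Itô's formula for f(B_t) gives d f(B_t) = f'(B_t) dB_t + (1/2) f''(B_t) dt. Compute derivatives of f(x) = 4*cos(3*x/4)/5:
  f'(x)  = -3*sin(3*x/4)/5
  f''(x) = -9*cos(3*x/4)/20
Substitute x = B_t and multiply the f'' term by 1/2:
  drift     = (1/2) * (-9*cos(3*x/4)/20) evaluated at B_t = -9*cos(3*B_t/4)/40
  diffusion = (-3*sin(3*x/4)/5) evaluated at B_t = -3*sin(3*B_t/4)/5
Therefore d(4*cos(3*B_t/4)/5) = (-9*cos(3*B_t/4)/40) dt + (-3*sin(3*B_t/4)/5) dB_t.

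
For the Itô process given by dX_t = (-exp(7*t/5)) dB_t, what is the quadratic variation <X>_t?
<X>_t = 5*exp(14*t/5)/14 - 5/14

For an Itô process dX_t = a(t) dt + b(t) dB_t, the quadratic variation is <X>_t = int_0^t b(s)^2 ds (the drift term does not contribute). Here b(s) = -exp(7*s/5), so
  b(s)^2 = exp(14*s/5).
Integrating from 0 to t:
  <X>_t = int_0^t (exp(14*s/5)) ds = 5*exp(14*t/5)/14 - 5/14.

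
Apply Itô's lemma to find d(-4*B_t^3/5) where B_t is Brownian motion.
d(-4*B_t^3/5) = (-12*B_t/5) dt + (-12*B_t^2/5) dB_t

Itô's formula for f(B_t) gives d f(B_t) = f'(B_t) dB_t + (1/2) f''(B_t) dt. Compute derivatives of f(x) = -4*x^3/5:
  f'(x)  = -12*x^2/5
  f''(x) = -24*x/5
Substitute x = B_t and multiply the f'' term by 1/2:
  drift     = (1/2) * (-24*x/5) evaluated at B_t = -12*B_t/5
  diffusion = (-12*x^2/5) evaluated at B_t = -12*B_t^2/5
Therefore d(-4*B_t^3/5) = (-12*B_t/5) dt + (-12*B_t^2/5) dB_t.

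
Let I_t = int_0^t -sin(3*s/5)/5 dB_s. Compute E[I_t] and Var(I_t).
E[I_t] = 0; Var(I_t) = t/50 - sin(6*t/5)/60

The Itô integral of a deterministic integrand f(s) has mean 0 because each increment f(s) * (B_{s+ds} - B_s) has mean 0. By the Itô isometry:
  Var( int_0^t f(s) dB_s ) = E[ (int_0^t f(s) dB_s)^2 ] = int_0^t f(s)^2 ds.
Here f(s) = -sin(3*s/5)/5, so f(s)^2 = sin(3*s/5)^2/25. Integrate:
  int_0^t (sin(3*s/5)^2/25) ds = t/50 - sin(6*t/5)/60.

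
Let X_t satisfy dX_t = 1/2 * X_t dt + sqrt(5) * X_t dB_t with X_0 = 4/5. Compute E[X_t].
E[X_t] = 4*exp(t/2)/5

For GBM dX = mu X dt + sigma X dB with X_0 = x_0, apply Itô to Y = log X: dY = (mu - sigma^2/2) dt + sigma dB, so Y_t = log(x_0) + (mu - sigma^2/2) t + sigma B_t and hence X_t = x_0 * exp((mu - sigma^2/2) t + sigma B_t).
With mu = 1/2, sigma = sqrt(5), x_0 = 4/5, this gives:
  X_t = 4/5 * exp((-2) * t + (sqrt(5)) * B_t).
Since sigma*B_t ~ Normal(0, sigma^2 t), E[exp(sigma*B_t)] = exp(sigma^2 t / 2); so E[X_t] = x_0 * exp((mu - sigma^2/2) t) * exp(sigma^2 t / 2) = x_0 * exp(mu t) = 4*exp(t/2)/5.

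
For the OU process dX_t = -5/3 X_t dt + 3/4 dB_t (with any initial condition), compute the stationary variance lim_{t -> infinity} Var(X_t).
lim Var(X_t) = 27/160

The OU SDE dX = -theta X dt + sigma dB admits the integrating factor exp(theta t): d(exp(theta t) X_t) = sigma exp(theta t) dB_t. Integrating from 0 to t gives X_t = x_0 * exp(-theta t) + sigma * int_0^t exp(-theta (t-s)) dB_s for any initial x_0. The Itô integral has variance (by the Itô isometry) sigma^2 * int_0^t exp(-2 theta (t - s)) ds = sigma^2 * (1 - exp(-2 theta t)) / (2 theta), independent of x_0.
With theta = 5/3, sigma = 3/4:
  Var(X_t) = (3/4)^2 * (1 - exp(-2*5/3 t)) / (2 * 5/3) = 27/160 - 27*exp(-10*t/3)/160.
As t -> infinity, exp(-2*5/3 t) -> 0, so the stationary variance is sigma^2 / (2 theta) = 27/160.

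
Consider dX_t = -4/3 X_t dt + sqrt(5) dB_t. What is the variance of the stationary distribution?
lim Var(X_t) = 15/8

The OU SDE dX = -theta X dt + sigma dB admits the integrating factor exp(theta t): d(exp(theta t) X_t) = sigma exp(theta t) dB_t. Integrating from 0 to t gives X_t = x_0 * exp(-theta t) + sigma * int_0^t exp(-theta (t-s)) dB_s for any initial x_0. The Itô integral has variance (by the Itô isometry) sigma^2 * int_0^t exp(-2 theta (t - s)) ds = sigma^2 * (1 - exp(-2 theta t)) / (2 theta), independent of x_0.
With theta = 4/3, sigma = sqrt(5):
  Var(X_t) = (sqrt(5))^2 * (1 - exp(-2*4/3 t)) / (2 * 4/3) = 15/8 - 15*exp(-8*t/3)/8.
As t -> infinity, exp(-2*4/3 t) -> 0, so the stationary variance is sigma^2 / (2 theta) = 15/8.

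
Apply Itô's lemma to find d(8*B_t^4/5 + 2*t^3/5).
d(8*B_t^4/5 + 2*t^3/5) = (48*B_t^2/5 + 6*t^2/5) dt + (32*B_t^3/5) dB_t

Itô's formula for f(t, x): d f(t, B_t) = (f_t + (1/2) f_xx) dt + f_x dB_t. Compute partials of f(t, x) = 2*t^3/5 + 8*x^4/5:
  f_t(t,x)  = 6*t^2/5
  f_x(t,x)  = 32*x^3/5
  f_xx(t,x) = 96*x^2/5
Assemble drift = f_t + (1/2) f_xx = 6*t^2/5 + 48*x^2/5 and diffusion = f_x = 32*x^3/5. Substituting x = B_t:
  d(8*B_t^4/5 + 2*t^3/5) = (48*B_t^2/5 + 6*t^2/5) dt + (32*B_t^3/5) dB_t.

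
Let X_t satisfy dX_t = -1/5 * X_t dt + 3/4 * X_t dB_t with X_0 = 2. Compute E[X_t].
E[X_t] = 2*exp(-t/5)

For GBM dX = mu X dt + sigma X dB with X_0 = x_0, apply Itô to Y = log X: dY = (mu - sigma^2/2) dt + sigma dB, so Y_t = log(x_0) + (mu - sigma^2/2) t + sigma B_t and hence X_t = x_0 * exp((mu - sigma^2/2) t + sigma B_t).
With mu = -1/5, sigma = 3/4, x_0 = 2, this gives:
  X_t = 2 * exp((-77/160) * t + (3/4) * B_t).
Since sigma*B_t ~ Normal(0, sigma^2 t), E[exp(sigma*B_t)] = exp(sigma^2 t / 2); so E[X_t] = x_0 * exp((mu - sigma^2/2) t) * exp(sigma^2 t / 2) = x_0 * exp(mu t) = 2*exp(-t/5).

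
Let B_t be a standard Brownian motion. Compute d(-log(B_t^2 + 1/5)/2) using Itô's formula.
d(-log(B_t^2 + 1/5)/2) = (5*(5*B_t^2 - 1)/(2*(5*B_t^2 + 1)^2)) dt + (-5*B_t/(5*B_t^2 + 1)) dB_t

Itô's formula for f(B_t) gives d f(B_t) = f'(B_t) dB_t + (1/2) f''(B_t) dt. Compute derivatives of f(x) = -log(x^2 + 1/5)/2:
  f'(x)  = -5*x/(5*x^2 + 1)
  f''(x) = 5*(5*x^2 - 1)/(5*x^2 + 1)^2
Substitute x = B_t and multiply the f'' term by 1/2:
  drift     = (1/2) * (5*(5*x^2 - 1)/(5*x^2 + 1)^2) evaluated at B_t = 5*(5*B_t^2 - 1)/(2*(5*B_t^2 + 1)^2)
  diffusion = (-5*x/(5*x^2 + 1)) evaluated at B_t = -5*B_t/(5*B_t^2 + 1)
Therefore d(-log(B_t^2 + 1/5)/2) = (5*(5*B_t^2 - 1)/(2*(5*B_t^2 + 1)^2)) dt + (-5*B_t/(5*B_t^2 + 1)) dB_t.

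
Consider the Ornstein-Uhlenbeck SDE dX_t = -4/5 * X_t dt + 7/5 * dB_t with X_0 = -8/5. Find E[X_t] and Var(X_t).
E[X_t] = -8*exp(-4*t/5)/5; Var(X_t) = 49/40 - 49*exp(-8*t/5)/40

The OU SDE dX = -theta X dt + sigma dB admits the integrating factor exp(theta t): d(exp(theta t) X_t) = sigma exp(theta t) dB_t. Integrating from 0 to t:
  X_t = x_0 * exp(-theta t) + sigma * int_0^t exp(-theta (t-s)) dB_s.
The Itô integral has mean 0 and (by the Itô isometry) variance sigma^2 * int_0^t exp(-2 theta (t - s)) ds = sigma^2 * (1 - exp(-2 theta t)) / (2 theta).
With theta = 4/5, sigma = 7/5, x_0 = -8/5:
  E[X_t] = -8/5 * exp(-4/5 t) = -8*exp(-4*t/5)/5
  Var(X_t) = (7/5)^2 * (1 - exp(-2*4/5 t)) / (2 * 4/5) = 49/40 - 49*exp(-8*t/5)/40.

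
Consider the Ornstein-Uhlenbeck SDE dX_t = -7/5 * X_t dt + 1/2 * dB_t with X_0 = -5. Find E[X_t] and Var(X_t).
E[X_t] = -5*exp(-7*t/5); Var(X_t) = 5/56 - 5*exp(-14*t/5)/56

The OU SDE dX = -theta X dt + sigma dB admits the integrating factor exp(theta t): d(exp(theta t) X_t) = sigma exp(theta t) dB_t. Integrating from 0 to t:
  X_t = x_0 * exp(-theta t) + sigma * int_0^t exp(-theta (t-s)) dB_s.
The Itô integral has mean 0 and (by the Itô isometry) variance sigma^2 * int_0^t exp(-2 theta (t - s)) ds = sigma^2 * (1 - exp(-2 theta t)) / (2 theta).
With theta = 7/5, sigma = 1/2, x_0 = -5:
  E[X_t] = -5 * exp(-7/5 t) = -5*exp(-7*t/5)
  Var(X_t) = (1/2)^2 * (1 - exp(-2*7/5 t)) / (2 * 7/5) = 5/56 - 5*exp(-14*t/5)/56.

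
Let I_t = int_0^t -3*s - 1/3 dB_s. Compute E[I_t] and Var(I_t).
E[I_t] = 0; Var(I_t) = t*(3*t^2 + t + 1/9)

The Itô integral of a deterministic integrand f(s) has mean 0 because each increment f(s) * (B_{s+ds} - B_s) has mean 0. By the Itô isometry:
  Var( int_0^t f(s) dB_s ) = E[ (int_0^t f(s) dB_s)^2 ] = int_0^t f(s)^2 ds.
Here f(s) = -3*s - 1/3, so f(s)^2 = (9*s + 1)^2/9. Integrate:
  int_0^t ((9*s + 1)^2/9) ds = t*(3*t^2 + t + 1/9).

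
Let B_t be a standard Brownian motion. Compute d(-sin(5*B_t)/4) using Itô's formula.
d(-sin(5*B_t)/4) = (25*sin(5*B_t)/8) dt + (-5*cos(5*B_t)/4) dB_t

Itô's formula for f(B_t) gives d f(B_t) = f'(B_t) dB_t + (1/2) f''(B_t) dt. Compute derivatives of f(x) = -sin(5*x)/4:
  f'(x)  = -5*cos(5*x)/4
  f''(x) = 25*sin(5*x)/4
Substitute x = B_t and multiply the f'' term by 1/2:
  drift     = (1/2) * (25*sin(5*x)/4) evaluated at B_t = 25*sin(5*B_t)/8
  diffusion = (-5*cos(5*x)/4) evaluated at B_t = -5*cos(5*B_t)/4
Therefore d(-sin(5*B_t)/4) = (25*sin(5*B_t)/8) dt + (-5*cos(5*B_t)/4) dB_t.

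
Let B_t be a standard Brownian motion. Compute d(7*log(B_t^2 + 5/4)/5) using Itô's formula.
d(7*log(B_t^2 + 5/4)/5) = (28*(5 - 4*B_t^2)/(5*(4*B_t^2 + 5)^2)) dt + (56*B_t/(5*(4*B_t^2 + 5))) dB_t

Itô's formula for f(B_t) gives d f(B_t) = f'(B_t) dB_t + (1/2) f''(B_t) dt. Compute derivatives of f(x) = 7*log(x^2 + 5/4)/5:
  f'(x)  = 56*x/(5*(4*x^2 + 5))
  f''(x) = 56*(5 - 4*x^2)/(5*(4*x^2 + 5)^2)
Substitute x = B_t and multiply the f'' term by 1/2:
  drift     = (1/2) * (56*(5 - 4*x^2)/(5*(4*x^2 + 5)^2)) evaluated at B_t = 28*(5 - 4*B_t^2)/(5*(4*B_t^2 + 5)^2)
  diffusion = (56*x/(5*(4*x^2 + 5))) evaluated at B_t = 56*B_t/(5*(4*B_t^2 + 5))
Therefore d(7*log(B_t^2 + 5/4)/5) = (28*(5 - 4*B_t^2)/(5*(4*B_t^2 + 5)^2)) dt + (56*B_t/(5*(4*B_t^2 + 5))) dB_t.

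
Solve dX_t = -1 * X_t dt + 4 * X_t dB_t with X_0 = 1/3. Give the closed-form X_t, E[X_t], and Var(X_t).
X_t = 1/3 * exp((-9) t + (4) B_t); E[X_t] = exp(-t)/3; Var(X_t) = (exp(16*t) - 1)*exp(-2*t)/9

For GBM dX = mu X dt + sigma X dB with X_0 = x_0, apply Itô to Y = log X: dY = (mu - sigma^2/2) dt + sigma dB, so Y_t = log(x_0) + (mu - sigma^2/2) t + sigma B_t and hence X_t = x_0 * exp((mu - sigma^2/2) t + sigma B_t).
With mu = -1, sigma = 4, x_0 = 1/3, this gives:
  X_t = 1/3 * exp((-9) * t + (4) * B_t).
Since sigma*B_t ~ Normal(0, sigma^2 t), E[exp(sigma*B_t)] = exp(sigma^2 t / 2); so E[X_t] = x_0 * exp((mu - sigma^2/2) t) * exp(sigma^2 t / 2) = x_0 * exp(mu t) = exp(-t)/3.
Var(X_t) = E[X_t^2] - (E[X_t])^2 = x_0^2 * exp(2 mu t) * (exp(sigma^2 t) - 1) = (exp(16*t) - 1)*exp(-2*t)/9.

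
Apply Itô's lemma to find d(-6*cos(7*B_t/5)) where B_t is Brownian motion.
d(-6*cos(7*B_t/5)) = (147*cos(7*B_t/5)/25) dt + (42*sin(7*B_t/5)/5) dB_t

Itô's formula for f(B_t) gives d f(B_t) = f'(B_t) dB_t + (1/2) f''(B_t) dt. Compute derivatives of f(x) = -6*cos(7*x/5):
  f'(x)  = 42*sin(7*x/5)/5
  f''(x) = 294*cos(7*x/5)/25
Substitute x = B_t and multiply the f'' term by 1/2:
  drift     = (1/2) * (294*cos(7*x/5)/25) evaluated at B_t = 147*cos(7*B_t/5)/25
  diffusion = (42*sin(7*x/5)/5) evaluated at B_t = 42*sin(7*B_t/5)/5
Therefore d(-6*cos(7*B_t/5)) = (147*cos(7*B_t/5)/25) dt + (42*sin(7*B_t/5)/5) dB_t.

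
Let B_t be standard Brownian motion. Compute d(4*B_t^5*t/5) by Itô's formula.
d(4*B_t^5*t/5) = (4*B_t^3*(B_t^2 + 10*t)/5) dt + (4*B_t^4*t) dB_t

Itô's formula for f(t, x): d f(t, B_t) = (f_t + (1/2) f_xx) dt + f_x dB_t. Compute partials of f(t, x) = 4*t*x^5/5:
  f_t(t,x)  = 4*x^5/5
  f_x(t,x)  = 4*t*x^4
  f_xx(t,x) = 16*t*x^3
Assemble drift = f_t + (1/2) f_xx = 4*x^3*(10*t + x^2)/5 and diffusion = f_x = 4*t*x^4. Substituting x = B_t:
  d(4*B_t^5*t/5) = (4*B_t^3*(B_t^2 + 10*t)/5) dt + (4*B_t^4*t) dB_t.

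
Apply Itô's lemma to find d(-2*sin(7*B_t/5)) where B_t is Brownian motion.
d(-2*sin(7*B_t/5)) = (49*sin(7*B_t/5)/25) dt + (-14*cos(7*B_t/5)/5) dB_t

Itô's formula for f(B_t) gives d f(B_t) = f'(B_t) dB_t + (1/2) f''(B_t) dt. Compute derivatives of f(x) = -2*sin(7*x/5):
  f'(x)  = -14*cos(7*x/5)/5
  f''(x) = 98*sin(7*x/5)/25
Substitute x = B_t and multiply the f'' term by 1/2:
  drift     = (1/2) * (98*sin(7*x/5)/25) evaluated at B_t = 49*sin(7*B_t/5)/25
  diffusion = (-14*cos(7*x/5)/5) evaluated at B_t = -14*cos(7*B_t/5)/5
Therefore d(-2*sin(7*B_t/5)) = (49*sin(7*B_t/5)/25) dt + (-14*cos(7*B_t/5)/5) dB_t.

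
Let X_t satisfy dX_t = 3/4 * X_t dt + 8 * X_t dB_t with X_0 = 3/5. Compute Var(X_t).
Var(X_t) = 9*(exp(64*t) - 1)*exp(3*t/2)/25

For GBM dX = mu X dt + sigma X dB with X_0 = x_0, apply Itô to Y = log X: dY = (mu - sigma^2/2) dt + sigma dB, so Y_t = log(x_0) + (mu - sigma^2/2) t + sigma B_t and hence X_t = x_0 * exp((mu - sigma^2/2) t + sigma B_t).
With mu = 3/4, sigma = 8, x_0 = 3/5, this gives:
  X_t = 3/5 * exp((-125/4) * t + (8) * B_t).
Since sigma*B_t ~ Normal(0, sigma^2 t), E[exp(sigma*B_t)] = exp(sigma^2 t / 2); so E[X_t] = x_0 * exp((mu - sigma^2/2) t) * exp(sigma^2 t / 2) = x_0 * exp(mu t) = 3*exp(3*t/4)/5.
Var(X_t) = E[X_t^2] - (E[X_t])^2 = x_0^2 * exp(2 mu t) * (exp(sigma^2 t) - 1) = 9*(exp(64*t) - 1)*exp(3*t/2)/25.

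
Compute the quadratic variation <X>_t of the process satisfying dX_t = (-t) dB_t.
<X>_t = t^3/3

For an Itô process dX_t = a(t) dt + b(t) dB_t, the quadratic variation is <X>_t = int_0^t b(s)^2 ds (the drift term does not contribute). Here b(s) = -s, so
  b(s)^2 = s^2.
Integrating from 0 to t:
  <X>_t = int_0^t (s^2) ds = t^3/3.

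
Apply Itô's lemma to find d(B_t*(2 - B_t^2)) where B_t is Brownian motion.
d(B_t*(2 - B_t^2)) = (-3*B_t) dt + (2 - 3*B_t^2) dB_t

Itô's formula for f(B_t) gives d f(B_t) = f'(B_t) dB_t + (1/2) f''(B_t) dt. Compute derivatives of f(x) = x*(2 - x^2):
  f'(x)  = 2 - 3*x^2
  f''(x) = -6*x
Substitute x = B_t and multiply the f'' term by 1/2:
  drift     = (1/2) * (-6*x) evaluated at B_t = -3*B_t
  diffusion = (2 - 3*x^2) evaluated at B_t = 2 - 3*B_t^2
Therefore d(B_t*(2 - B_t^2)) = (-3*B_t) dt + (2 - 3*B_t^2) dB_t.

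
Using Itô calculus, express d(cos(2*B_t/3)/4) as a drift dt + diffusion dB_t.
d(cos(2*B_t/3)/4) = (-cos(2*B_t/3)/18) dt + (-sin(2*B_t/3)/6) dB_t

Itô's formula for f(B_t) gives d f(B_t) = f'(B_t) dB_t + (1/2) f''(B_t) dt. Compute derivatives of f(x) = cos(2*x/3)/4:
  f'(x)  = -sin(2*x/3)/6
  f''(x) = -cos(2*x/3)/9
Substitute x = B_t and multiply the f'' term by 1/2:
  drift     = (1/2) * (-cos(2*x/3)/9) evaluated at B_t = -cos(2*B_t/3)/18
  diffusion = (-sin(2*x/3)/6) evaluated at B_t = -sin(2*B_t/3)/6
Therefore d(cos(2*B_t/3)/4) = (-cos(2*B_t/3)/18) dt + (-sin(2*B_t/3)/6) dB_t.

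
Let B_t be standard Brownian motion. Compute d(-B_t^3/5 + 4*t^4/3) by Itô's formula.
d(-B_t^3/5 + 4*t^4/3) = (-3*B_t/5 + 16*t^3/3) dt + (-3*B_t^2/5) dB_t

Itô's formula for f(t, x): d f(t, B_t) = (f_t + (1/2) f_xx) dt + f_x dB_t. Compute partials of f(t, x) = 4*t^4/3 - x^3/5:
  f_t(t,x)  = 16*t^3/3
  f_x(t,x)  = -3*x^2/5
  f_xx(t,x) = -6*x/5
Assemble drift = f_t + (1/2) f_xx = 16*t^3/3 - 3*x/5 and diffusion = f_x = -3*x^2/5. Substituting x = B_t:
  d(-B_t^3/5 + 4*t^4/3) = (-3*B_t/5 + 16*t^3/3) dt + (-3*B_t^2/5) dB_t.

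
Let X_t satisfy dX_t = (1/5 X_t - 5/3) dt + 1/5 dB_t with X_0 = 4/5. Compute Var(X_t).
Var(X_t) = exp(2*t/5)/10 - 1/10

The variance V(t) = Var(X_t) satisfies V'(t) = 2 a V(t) + c^2 with V(0) = 0 (drift coefficient is linear in X, diffusion is constant). With a = 1/5, c = 1/5, the solution is
  V(t) = (c^2 / (2 a)) * (exp(2 a t) - 1)
       = ((1/5)^2 / (2*(1/5))) * (exp((2/5) t) - 1)
       = exp(2*t/5)/10 - 1/10.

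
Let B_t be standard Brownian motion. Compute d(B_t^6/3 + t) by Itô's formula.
d(B_t^6/3 + t) = (5*B_t^4 + 1) dt + (2*B_t^5) dB_t

Itô's formula for f(t, x): d f(t, B_t) = (f_t + (1/2) f_xx) dt + f_x dB_t. Compute partials of f(t, x) = t + x^6/3:
  f_t(t,x)  = 1
  f_x(t,x)  = 2*x^5
  f_xx(t,x) = 10*x^4
Assemble drift = f_t + (1/2) f_xx = 5*x^4 + 1 and diffusion = f_x = 2*x^5. Substituting x = B_t:
  d(B_t^6/3 + t) = (5*B_t^4 + 1) dt + (2*B_t^5) dB_t.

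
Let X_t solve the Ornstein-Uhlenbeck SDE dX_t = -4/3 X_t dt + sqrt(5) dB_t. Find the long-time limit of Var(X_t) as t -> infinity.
lim Var(X_t) = 15/8

The OU SDE dX = -theta X dt + sigma dB admits the integrating factor exp(theta t): d(exp(theta t) X_t) = sigma exp(theta t) dB_t. Integrating from 0 to t gives X_t = x_0 * exp(-theta t) + sigma * int_0^t exp(-theta (t-s)) dB_s for any initial x_0. The Itô integral has variance (by the Itô isometry) sigma^2 * int_0^t exp(-2 theta (t - s)) ds = sigma^2 * (1 - exp(-2 theta t)) / (2 theta), independent of x_0.
With theta = 4/3, sigma = sqrt(5):
  Var(X_t) = (sqrt(5))^2 * (1 - exp(-2*4/3 t)) / (2 * 4/3) = 15/8 - 15*exp(-8*t/3)/8.
As t -> infinity, exp(-2*4/3 t) -> 0, so the stationary variance is sigma^2 / (2 theta) = 15/8.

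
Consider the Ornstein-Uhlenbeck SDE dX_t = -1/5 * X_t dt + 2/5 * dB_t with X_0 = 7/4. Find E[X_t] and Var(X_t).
E[X_t] = 7*exp(-t/5)/4; Var(X_t) = 2/5 - 2*exp(-2*t/5)/5

The OU SDE dX = -theta X dt + sigma dB admits the integrating factor exp(theta t): d(exp(theta t) X_t) = sigma exp(theta t) dB_t. Integrating from 0 to t:
  X_t = x_0 * exp(-theta t) + sigma * int_0^t exp(-theta (t-s)) dB_s.
The Itô integral has mean 0 and (by the Itô isometry) variance sigma^2 * int_0^t exp(-2 theta (t - s)) ds = sigma^2 * (1 - exp(-2 theta t)) / (2 theta).
With theta = 1/5, sigma = 2/5, x_0 = 7/4:
  E[X_t] = 7/4 * exp(-1/5 t) = 7*exp(-t/5)/4
  Var(X_t) = (2/5)^2 * (1 - exp(-2*1/5 t)) / (2 * 1/5) = 2/5 - 2*exp(-2*t/5)/5.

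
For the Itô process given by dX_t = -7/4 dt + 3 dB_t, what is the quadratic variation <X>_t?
<X>_t = 9*t

For an Itô process dX_t = a(t) dt + b(t) dB_t, the quadratic variation is <X>_t = int_0^t b(s)^2 ds (the drift term does not contribute). Here b(s) = 3, so
  b(s)^2 = 9.
Integrating from 0 to t:
  <X>_t = int_0^t (9) ds = 9*t.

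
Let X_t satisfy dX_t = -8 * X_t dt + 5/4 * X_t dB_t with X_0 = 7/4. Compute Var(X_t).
Var(X_t) = (49*exp(25*t/16) - 49)*exp(-16*t)/16

For GBM dX = mu X dt + sigma X dB with X_0 = x_0, apply Itô to Y = log X: dY = (mu - sigma^2/2) dt + sigma dB, so Y_t = log(x_0) + (mu - sigma^2/2) t + sigma B_t and hence X_t = x_0 * exp((mu - sigma^2/2) t + sigma B_t).
With mu = -8, sigma = 5/4, x_0 = 7/4, this gives:
  X_t = 7/4 * exp((-281/32) * t + (5/4) * B_t).
Since sigma*B_t ~ Normal(0, sigma^2 t), E[exp(sigma*B_t)] = exp(sigma^2 t / 2); so E[X_t] = x_0 * exp((mu - sigma^2/2) t) * exp(sigma^2 t / 2) = x_0 * exp(mu t) = 7*exp(-8*t)/4.
Var(X_t) = E[X_t^2] - (E[X_t])^2 = x_0^2 * exp(2 mu t) * (exp(sigma^2 t) - 1) = (49*exp(25*t/16) - 49)*exp(-16*t)/16.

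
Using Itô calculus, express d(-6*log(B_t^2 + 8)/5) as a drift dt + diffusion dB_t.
d(-6*log(B_t^2 + 8)/5) = (6*(B_t^2 - 8)/(5*(B_t^2 + 8)^2)) dt + (-12*B_t/(5*B_t^2 + 40)) dB_t

Itô's formula for f(B_t) gives d f(B_t) = f'(B_t) dB_t + (1/2) f''(B_t) dt. Compute derivatives of f(x) = -6*log(x^2 + 8)/5:
  f'(x)  = -12*x/(5*x^2 + 40)
  f''(x) = 12*(x^2 - 8)/(5*(x^2 + 8)^2)
Substitute x = B_t and multiply the f'' term by 1/2:
  drift     = (1/2) * (12*(x^2 - 8)/(5*(x^2 + 8)^2)) evaluated at B_t = 6*(B_t^2 - 8)/(5*(B_t^2 + 8)^2)
  diffusion = (-12*x/(5*x^2 + 40)) evaluated at B_t = -12*B_t/(5*B_t^2 + 40)
Therefore d(-6*log(B_t^2 + 8)/5) = (6*(B_t^2 - 8)/(5*(B_t^2 + 8)^2)) dt + (-12*B_t/(5*B_t^2 + 40)) dB_t.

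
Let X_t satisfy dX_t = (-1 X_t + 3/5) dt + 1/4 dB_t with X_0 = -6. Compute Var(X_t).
Var(X_t) = 1/32 - exp(-2*t)/32

The variance V(t) = Var(X_t) satisfies V'(t) = 2 a V(t) + c^2 with V(0) = 0 (drift coefficient is linear in X, diffusion is constant). With a = -1, c = 1/4, the solution is
  V(t) = (c^2 / (2 a)) * (exp(2 a t) - 1)
       = ((1/4)^2 / (2*(-1))) * (exp((-2) t) - 1)
       = 1/32 - exp(-2*t)/32.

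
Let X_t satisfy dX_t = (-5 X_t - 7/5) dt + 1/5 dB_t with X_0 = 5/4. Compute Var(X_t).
Var(X_t) = 1/250 - exp(-10*t)/250

The variance V(t) = Var(X_t) satisfies V'(t) = 2 a V(t) + c^2 with V(0) = 0 (drift coefficient is linear in X, diffusion is constant). With a = -5, c = 1/5, the solution is
  V(t) = (c^2 / (2 a)) * (exp(2 a t) - 1)
       = ((1/5)^2 / (2*(-5))) * (exp((-10) t) - 1)
       = 1/250 - exp(-10*t)/250.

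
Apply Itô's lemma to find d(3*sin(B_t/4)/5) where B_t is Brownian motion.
d(3*sin(B_t/4)/5) = (-3*sin(B_t/4)/160) dt + (3*cos(B_t/4)/20) dB_t

Itô's formula for f(B_t) gives d f(B_t) = f'(B_t) dB_t + (1/2) f''(B_t) dt. Compute derivatives of f(x) = 3*sin(x/4)/5:
  f'(x)  = 3*cos(x/4)/20
  f''(x) = -3*sin(x/4)/80
Substitute x = B_t and multiply the f'' term by 1/2:
  drift     = (1/2) * (-3*sin(x/4)/80) evaluated at B_t = -3*sin(B_t/4)/160
  diffusion = (3*cos(x/4)/20) evaluated at B_t = 3*cos(B_t/4)/20
Therefore d(3*sin(B_t/4)/5) = (-3*sin(B_t/4)/160) dt + (3*cos(B_t/4)/20) dB_t.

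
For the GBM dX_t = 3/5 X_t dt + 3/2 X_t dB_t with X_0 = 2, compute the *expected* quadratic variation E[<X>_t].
E[<X>_t] = 60*exp(69*t/20)/23 - 60/23

<X>_t = int_0^t ((3/2) * X_s)^2 ds. Taking expectation inside the integral: E[<X>_t] = (3/2)^2 * int_0^t E[X_s^2] ds. For GBM, E[X_s^2] = x_0^2 * exp((2 mu + sigma^2) s). Integrating:
  E[<X>_t] = (3/2)^2 * 2^2 * (exp((2*(3/5) + (3/2)^2) t) - 1) / (2*(3/5) + (3/2)^2)
           = (3/2)^2 * 2^2 * (exp((69/20) t) - 1) / (69/20) = 60*exp(69*t/20)/23 - 60/23.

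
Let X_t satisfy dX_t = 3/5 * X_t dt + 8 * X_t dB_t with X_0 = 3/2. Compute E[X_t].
E[X_t] = 3*exp(3*t/5)/2

For GBM dX = mu X dt + sigma X dB with X_0 = x_0, apply Itô to Y = log X: dY = (mu - sigma^2/2) dt + sigma dB, so Y_t = log(x_0) + (mu - sigma^2/2) t + sigma B_t and hence X_t = x_0 * exp((mu - sigma^2/2) t + sigma B_t).
With mu = 3/5, sigma = 8, x_0 = 3/2, this gives:
  X_t = 3/2 * exp((-157/5) * t + (8) * B_t).
Since sigma*B_t ~ Normal(0, sigma^2 t), E[exp(sigma*B_t)] = exp(sigma^2 t / 2); so E[X_t] = x_0 * exp((mu - sigma^2/2) t) * exp(sigma^2 t / 2) = x_0 * exp(mu t) = 3*exp(3*t/5)/2.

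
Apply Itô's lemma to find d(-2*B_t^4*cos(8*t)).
d(-2*B_t^4*cos(8*t)) = (B_t^2*(16*B_t^2*sin(8*t) - 12*cos(8*t))) dt + (-8*B_t^3*cos(8*t)) dB_t

Itô's formula for f(t, x): d f(t, B_t) = (f_t + (1/2) f_xx) dt + f_x dB_t. Compute partials of f(t, x) = -2*x^4*cos(8*t):
  f_t(t,x)  = 16*x^4*sin(8*t)
  f_x(t,x)  = -8*x^3*cos(8*t)
  f_xx(t,x) = -24*x^2*cos(8*t)
Assemble drift = f_t + (1/2) f_xx = x^2*(16*x^2*sin(8*t) - 12*cos(8*t)) and diffusion = f_x = -8*x^3*cos(8*t). Substituting x = B_t:
  d(-2*B_t^4*cos(8*t)) = (B_t^2*(16*B_t^2*sin(8*t) - 12*cos(8*t))) dt + (-8*B_t^3*cos(8*t)) dB_t.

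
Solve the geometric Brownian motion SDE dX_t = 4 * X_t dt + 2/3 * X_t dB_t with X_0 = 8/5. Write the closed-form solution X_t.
X_t = 8/5 * exp((34/9) * t + (2/3) * B_t)

For GBM dX = mu X dt + sigma X dB with X_0 = x_0, apply Itô to Y = log X: dY = (mu - sigma^2/2) dt + sigma dB, so Y_t = log(x_0) + (mu - sigma^2/2) t + sigma B_t and hence X_t = x_0 * exp((mu - sigma^2/2) t + sigma B_t).
With mu = 4, sigma = 2/3, x_0 = 8/5, this gives:
  X_t = 8/5 * exp((34/9) * t + (2/3) * B_t).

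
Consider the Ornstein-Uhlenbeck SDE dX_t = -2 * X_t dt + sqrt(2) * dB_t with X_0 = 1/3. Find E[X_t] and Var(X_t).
E[X_t] = exp(-2*t)/3; Var(X_t) = 1/2 - exp(-4*t)/2

The OU SDE dX = -theta X dt + sigma dB admits the integrating factor exp(theta t): d(exp(theta t) X_t) = sigma exp(theta t) dB_t. Integrating from 0 to t:
  X_t = x_0 * exp(-theta t) + sigma * int_0^t exp(-theta (t-s)) dB_s.
The Itô integral has mean 0 and (by the Itô isometry) variance sigma^2 * int_0^t exp(-2 theta (t - s)) ds = sigma^2 * (1 - exp(-2 theta t)) / (2 theta).
With theta = 2, sigma = sqrt(2), x_0 = 1/3:
  E[X_t] = 1/3 * exp(-2 t) = exp(-2*t)/3
  Var(X_t) = (sqrt(2))^2 * (1 - exp(-2*2 t)) / (2 * 2) = 1/2 - exp(-4*t)/2.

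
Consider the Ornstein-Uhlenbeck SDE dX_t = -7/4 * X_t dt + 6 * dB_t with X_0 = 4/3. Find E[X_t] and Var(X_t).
E[X_t] = 4*exp(-7*t/4)/3; Var(X_t) = 72/7 - 72*exp(-7*t/2)/7

The OU SDE dX = -theta X dt + sigma dB admits the integrating factor exp(theta t): d(exp(theta t) X_t) = sigma exp(theta t) dB_t. Integrating from 0 to t:
  X_t = x_0 * exp(-theta t) + sigma * int_0^t exp(-theta (t-s)) dB_s.
The Itô integral has mean 0 and (by the Itô isometry) variance sigma^2 * int_0^t exp(-2 theta (t - s)) ds = sigma^2 * (1 - exp(-2 theta t)) / (2 theta).
With theta = 7/4, sigma = 6, x_0 = 4/3:
  E[X_t] = 4/3 * exp(-7/4 t) = 4*exp(-7*t/4)/3
  Var(X_t) = (6)^2 * (1 - exp(-2*7/4 t)) / (2 * 7/4) = 72/7 - 72*exp(-7*t/2)/7.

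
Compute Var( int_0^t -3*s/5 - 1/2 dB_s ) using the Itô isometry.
Var = t*(12*t^2 + 30*t + 25)/100

The Itô integral of a deterministic integrand f(s) has mean 0 because each increment f(s) * (B_{s+ds} - B_s) has mean 0. By the Itô isometry:
  Var( int_0^t f(s) dB_s ) = E[ (int_0^t f(s) dB_s)^2 ] = int_0^t f(s)^2 ds.
Here f(s) = -3*s/5 - 1/2, so f(s)^2 = (6*s + 5)^2/100. Integrate:
  int_0^t ((6*s + 5)^2/100) ds = t*(12*t^2 + 30*t + 25)/100.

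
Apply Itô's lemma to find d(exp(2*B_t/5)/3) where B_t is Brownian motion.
d(exp(2*B_t/5)/3) = (2*exp(2*B_t/5)/75) dt + (2*exp(2*B_t/5)/15) dB_t

Itô's formula for f(B_t) gives d f(B_t) = f'(B_t) dB_t + (1/2) f''(B_t) dt. Compute derivatives of f(x) = exp(2*x/5)/3:
  f'(x)  = 2*exp(2*x/5)/15
  f''(x) = 4*exp(2*x/5)/75
Substitute x = B_t and multiply the f'' term by 1/2:
  drift     = (1/2) * (4*exp(2*x/5)/75) evaluated at B_t = 2*exp(2*B_t/5)/75
  diffusion = (2*exp(2*x/5)/15) evaluated at B_t = 2*exp(2*B_t/5)/15
Therefore d(exp(2*B_t/5)/3) = (2*exp(2*B_t/5)/75) dt + (2*exp(2*B_t/5)/15) dB_t.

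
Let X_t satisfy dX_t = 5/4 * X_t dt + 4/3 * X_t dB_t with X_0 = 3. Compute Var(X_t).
Var(X_t) = 9*(exp(16*t/9) - 1)*exp(5*t/2)

For GBM dX = mu X dt + sigma X dB with X_0 = x_0, apply Itô to Y = log X: dY = (mu - sigma^2/2) dt + sigma dB, so Y_t = log(x_0) + (mu - sigma^2/2) t + sigma B_t and hence X_t = x_0 * exp((mu - sigma^2/2) t + sigma B_t).
With mu = 5/4, sigma = 4/3, x_0 = 3, this gives:
  X_t = 3 * exp((13/36) * t + (4/3) * B_t).
Since sigma*B_t ~ Normal(0, sigma^2 t), E[exp(sigma*B_t)] = exp(sigma^2 t / 2); so E[X_t] = x_0 * exp((mu - sigma^2/2) t) * exp(sigma^2 t / 2) = x_0 * exp(mu t) = 3*exp(5*t/4).
Var(X_t) = E[X_t^2] - (E[X_t])^2 = x_0^2 * exp(2 mu t) * (exp(sigma^2 t) - 1) = 9*(exp(16*t/9) - 1)*exp(5*t/2).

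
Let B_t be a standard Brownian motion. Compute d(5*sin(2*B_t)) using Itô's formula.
d(5*sin(2*B_t)) = (-10*sin(2*B_t)) dt + (10*cos(2*B_t)) dB_t

Itô's formula for f(B_t) gives d f(B_t) = f'(B_t) dB_t + (1/2) f''(B_t) dt. Compute derivatives of f(x) = 5*sin(2*x):
  f'(x)  = 10*cos(2*x)
  f''(x) = -20*sin(2*x)
Substitute x = B_t and multiply the f'' term by 1/2:
  drift     = (1/2) * (-20*sin(2*x)) evaluated at B_t = -10*sin(2*B_t)
  diffusion = (10*cos(2*x)) evaluated at B_t = 10*cos(2*B_t)
Therefore d(5*sin(2*B_t)) = (-10*sin(2*B_t)) dt + (10*cos(2*B_t)) dB_t.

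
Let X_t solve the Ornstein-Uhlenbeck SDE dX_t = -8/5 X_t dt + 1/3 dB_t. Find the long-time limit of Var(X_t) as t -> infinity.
lim Var(X_t) = 5/144

The OU SDE dX = -theta X dt + sigma dB admits the integrating factor exp(theta t): d(exp(theta t) X_t) = sigma exp(theta t) dB_t. Integrating from 0 to t gives X_t = x_0 * exp(-theta t) + sigma * int_0^t exp(-theta (t-s)) dB_s for any initial x_0. The Itô integral has variance (by the Itô isometry) sigma^2 * int_0^t exp(-2 theta (t - s)) ds = sigma^2 * (1 - exp(-2 theta t)) / (2 theta), independent of x_0.
With theta = 8/5, sigma = 1/3:
  Var(X_t) = (1/3)^2 * (1 - exp(-2*8/5 t)) / (2 * 8/5) = 5/144 - 5*exp(-16*t/5)/144.
As t -> infinity, exp(-2*8/5 t) -> 0, so the stationary variance is sigma^2 / (2 theta) = 5/144.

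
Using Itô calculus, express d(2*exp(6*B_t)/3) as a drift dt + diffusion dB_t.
d(2*exp(6*B_t)/3) = (12*exp(6*B_t)) dt + (4*exp(6*B_t)) dB_t

Itô's formula for f(B_t) gives d f(B_t) = f'(B_t) dB_t + (1/2) f''(B_t) dt. Compute derivatives of f(x) = 2*exp(6*x)/3:
  f'(x)  = 4*exp(6*x)
  f''(x) = 24*exp(6*x)
Substitute x = B_t and multiply the f'' term by 1/2:
  drift     = (1/2) * (24*exp(6*x)) evaluated at B_t = 12*exp(6*B_t)
  diffusion = (4*exp(6*x)) evaluated at B_t = 4*exp(6*B_t)
Therefore d(2*exp(6*B_t)/3) = (12*exp(6*B_t)) dt + (4*exp(6*B_t)) dB_t.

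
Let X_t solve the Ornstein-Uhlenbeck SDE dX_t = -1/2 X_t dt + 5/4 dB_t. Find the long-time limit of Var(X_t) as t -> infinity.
lim Var(X_t) = 25/16

The OU SDE dX = -theta X dt + sigma dB admits the integrating factor exp(theta t): d(exp(theta t) X_t) = sigma exp(theta t) dB_t. Integrating from 0 to t gives X_t = x_0 * exp(-theta t) + sigma * int_0^t exp(-theta (t-s)) dB_s for any initial x_0. The Itô integral has variance (by the Itô isometry) sigma^2 * int_0^t exp(-2 theta (t - s)) ds = sigma^2 * (1 - exp(-2 theta t)) / (2 theta), independent of x_0.
With theta = 1/2, sigma = 5/4:
  Var(X_t) = (5/4)^2 * (1 - exp(-2*1/2 t)) / (2 * 1/2) = 25/16 - 25*exp(-t)/16.
As t -> infinity, exp(-2*1/2 t) -> 0, so the stationary variance is sigma^2 / (2 theta) = 25/16.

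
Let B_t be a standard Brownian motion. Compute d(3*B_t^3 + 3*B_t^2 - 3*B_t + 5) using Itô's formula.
d(3*B_t^3 + 3*B_t^2 - 3*B_t + 5) = (9*B_t + 3) dt + (9*B_t^2 + 6*B_t - 3) dB_t

Itô's formula for f(B_t) gives d f(B_t) = f'(B_t) dB_t + (1/2) f''(B_t) dt. Compute derivatives of f(x) = 3*x^3 + 3*x^2 - 3*x + 5:
  f'(x)  = 9*x^2 + 6*x - 3
  f''(x) = 18*x + 6
Substitute x = B_t and multiply the f'' term by 1/2:
  drift     = (1/2) * (18*x + 6) evaluated at B_t = 9*B_t + 3
  diffusion = (9*x^2 + 6*x - 3) evaluated at B_t = 9*B_t^2 + 6*B_t - 3
Therefore d(3*B_t^3 + 3*B_t^2 - 3*B_t + 5) = (9*B_t + 3) dt + (9*B_t^2 + 6*B_t - 3) dB_t.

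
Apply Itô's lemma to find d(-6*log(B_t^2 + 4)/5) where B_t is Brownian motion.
d(-6*log(B_t^2 + 4)/5) = (6*(B_t^2 - 4)/(5*(B_t^2 + 4)^2)) dt + (-12*B_t/(5*B_t^2 + 20)) dB_t

Itô's formula for f(B_t) gives d f(B_t) = f'(B_t) dB_t + (1/2) f''(B_t) dt. Compute derivatives of f(x) = -6*log(x^2 + 4)/5:
  f'(x)  = -12*x/(5*x^2 + 20)
  f''(x) = 12*(x^2 - 4)/(5*(x^2 + 4)^2)
Substitute x = B_t and multiply the f'' term by 1/2:
  drift     = (1/2) * (12*(x^2 - 4)/(5*(x^2 + 4)^2)) evaluated at B_t = 6*(B_t^2 - 4)/(5*(B_t^2 + 4)^2)
  diffusion = (-12*x/(5*x^2 + 20)) evaluated at B_t = -12*B_t/(5*B_t^2 + 20)
Therefore d(-6*log(B_t^2 + 4)/5) = (6*(B_t^2 - 4)/(5*(B_t^2 + 4)^2)) dt + (-12*B_t/(5*B_t^2 + 20)) dB_t.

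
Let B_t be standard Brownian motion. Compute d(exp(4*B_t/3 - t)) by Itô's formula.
d(exp(4*B_t/3 - t)) = (-exp(4*B_t/3 - t)/9) dt + (4*exp(4*B_t/3 - t)/3) dB_t

Itô's formula for f(t, x): d f(t, B_t) = (f_t + (1/2) f_xx) dt + f_x dB_t. Compute partials of f(t, x) = exp(-t + 4*x/3):
  f_t(t,x)  = -exp(-t + 4*x/3)
  f_x(t,x)  = 4*exp(-t + 4*x/3)/3
  f_xx(t,x) = 16*exp(-t + 4*x/3)/9
Assemble drift = f_t + (1/2) f_xx = -exp(-t + 4*x/3)/9 and diffusion = f_x = 4*exp(-t + 4*x/3)/3. Substituting x = B_t:
  d(exp(4*B_t/3 - t)) = (-exp(4*B_t/3 - t)/9) dt + (4*exp(4*B_t/3 - t)/3) dB_t.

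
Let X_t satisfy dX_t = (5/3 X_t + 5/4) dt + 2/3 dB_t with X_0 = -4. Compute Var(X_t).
Var(X_t) = 2*exp(10*t/3)/15 - 2/15

The variance V(t) = Var(X_t) satisfies V'(t) = 2 a V(t) + c^2 with V(0) = 0 (drift coefficient is linear in X, diffusion is constant). With a = 5/3, c = 2/3, the solution is
  V(t) = (c^2 / (2 a)) * (exp(2 a t) - 1)
       = ((2/3)^2 / (2*(5/3))) * (exp((10/3) t) - 1)
       = 2*exp(10*t/3)/15 - 2/15.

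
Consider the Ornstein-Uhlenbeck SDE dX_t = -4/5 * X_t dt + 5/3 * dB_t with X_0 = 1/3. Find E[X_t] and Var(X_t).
E[X_t] = exp(-4*t/5)/3; Var(X_t) = 125/72 - 125*exp(-8*t/5)/72

The OU SDE dX = -theta X dt + sigma dB admits the integrating factor exp(theta t): d(exp(theta t) X_t) = sigma exp(theta t) dB_t. Integrating from 0 to t:
  X_t = x_0 * exp(-theta t) + sigma * int_0^t exp(-theta (t-s)) dB_s.
The Itô integral has mean 0 and (by the Itô isometry) variance sigma^2 * int_0^t exp(-2 theta (t - s)) ds = sigma^2 * (1 - exp(-2 theta t)) / (2 theta).
With theta = 4/5, sigma = 5/3, x_0 = 1/3:
  E[X_t] = 1/3 * exp(-4/5 t) = exp(-4*t/5)/3
  Var(X_t) = (5/3)^2 * (1 - exp(-2*4/5 t)) / (2 * 4/5) = 125/72 - 125*exp(-8*t/5)/72.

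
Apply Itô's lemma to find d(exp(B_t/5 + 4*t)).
d(exp(B_t/5 + 4*t)) = (201*exp(B_t/5 + 4*t)/50) dt + (exp(B_t/5 + 4*t)/5) dB_t

Itô's formula for f(t, x): d f(t, B_t) = (f_t + (1/2) f_xx) dt + f_x dB_t. Compute partials of f(t, x) = exp(4*t + x/5):
  f_t(t,x)  = 4*exp(4*t + x/5)
  f_x(t,x)  = exp(4*t + x/5)/5
  f_xx(t,x) = exp(4*t + x/5)/25
Assemble drift = f_t + (1/2) f_xx = 201*exp(4*t + x/5)/50 and diffusion = f_x = exp(4*t + x/5)/5. Substituting x = B_t:
  d(exp(B_t/5 + 4*t)) = (201*exp(B_t/5 + 4*t)/50) dt + (exp(B_t/5 + 4*t)/5) dB_t.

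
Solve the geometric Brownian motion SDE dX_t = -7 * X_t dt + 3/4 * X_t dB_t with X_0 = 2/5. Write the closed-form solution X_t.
X_t = 2/5 * exp((-233/32) * t + (3/4) * B_t)

For GBM dX = mu X dt + sigma X dB with X_0 = x_0, apply Itô to Y = log X: dY = (mu - sigma^2/2) dt + sigma dB, so Y_t = log(x_0) + (mu - sigma^2/2) t + sigma B_t and hence X_t = x_0 * exp((mu - sigma^2/2) t + sigma B_t).
With mu = -7, sigma = 3/4, x_0 = 2/5, this gives:
  X_t = 2/5 * exp((-233/32) * t + (3/4) * B_t).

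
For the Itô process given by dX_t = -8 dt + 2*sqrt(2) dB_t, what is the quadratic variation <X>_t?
<X>_t = 8*t

For an Itô process dX_t = a(t) dt + b(t) dB_t, the quadratic variation is <X>_t = int_0^t b(s)^2 ds (the drift term does not contribute). Here b(s) = 2*sqrt(2), so
  b(s)^2 = 8.
Integrating from 0 to t:
  <X>_t = int_0^t (8) ds = 8*t.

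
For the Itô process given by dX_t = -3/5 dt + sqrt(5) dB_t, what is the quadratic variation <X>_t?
<X>_t = 5*t

For an Itô process dX_t = a(t) dt + b(t) dB_t, the quadratic variation is <X>_t = int_0^t b(s)^2 ds (the drift term does not contribute). Here b(s) = sqrt(5), so
  b(s)^2 = 5.
Integrating from 0 to t:
  <X>_t = int_0^t (5) ds = 5*t.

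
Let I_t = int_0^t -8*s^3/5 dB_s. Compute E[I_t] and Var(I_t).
E[I_t] = 0; Var(I_t) = 64*t^7/175

The Itô integral of a deterministic integrand f(s) has mean 0 because each increment f(s) * (B_{s+ds} - B_s) has mean 0. By the Itô isometry:
  Var( int_0^t f(s) dB_s ) = E[ (int_0^t f(s) dB_s)^2 ] = int_0^t f(s)^2 ds.
Here f(s) = -8*s^3/5, so f(s)^2 = 64*s^6/25. Integrate:
  int_0^t (64*s^6/25) ds = 64*t^7/175.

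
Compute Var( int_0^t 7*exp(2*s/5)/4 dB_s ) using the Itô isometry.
Var = 245*exp(4*t/5)/64 - 245/64

The Itô integral of a deterministic integrand f(s) has mean 0 because each increment f(s) * (B_{s+ds} - B_s) has mean 0. By the Itô isometry:
  Var( int_0^t f(s) dB_s ) = E[ (int_0^t f(s) dB_s)^2 ] = int_0^t f(s)^2 ds.
Here f(s) = 7*exp(2*s/5)/4, so f(s)^2 = 49*exp(4*s/5)/16. Integrate:
  int_0^t (49*exp(4*s/5)/16) ds = 245*exp(4*t/5)/64 - 245/64.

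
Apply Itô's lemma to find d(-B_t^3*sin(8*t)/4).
d(-B_t^3*sin(8*t)/4) = (B_t*(-8*B_t^2*cos(8*t) - 3*sin(8*t))/4) dt + (-3*B_t^2*sin(8*t)/4) dB_t

Itô's formula for f(t, x): d f(t, B_t) = (f_t + (1/2) f_xx) dt + f_x dB_t. Compute partials of f(t, x) = -x^3*sin(8*t)/4:
  f_t(t,x)  = -2*x^3*cos(8*t)
  f_x(t,x)  = -3*x^2*sin(8*t)/4
  f_xx(t,x) = -3*x*sin(8*t)/2
Assemble drift = f_t + (1/2) f_xx = x*(-8*x^2*cos(8*t) - 3*sin(8*t))/4 and diffusion = f_x = -3*x^2*sin(8*t)/4. Substituting x = B_t:
  d(-B_t^3*sin(8*t)/4) = (B_t*(-8*B_t^2*cos(8*t) - 3*sin(8*t))/4) dt + (-3*B_t^2*sin(8*t)/4) dB_t.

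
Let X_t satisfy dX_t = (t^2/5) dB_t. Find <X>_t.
<X>_t = t^5/125

For an Itô process dX_t = a(t) dt + b(t) dB_t, the quadratic variation is <X>_t = int_0^t b(s)^2 ds (the drift term does not contribute). Here b(s) = s^2/5, so
  b(s)^2 = s^4/25.
Integrating from 0 to t:
  <X>_t = int_0^t (s^4/25) ds = t^5/125.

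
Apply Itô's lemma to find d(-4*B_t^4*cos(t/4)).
d(-4*B_t^4*cos(t/4)) = (B_t^2*(B_t^2*sin(t/4) - 24*cos(t/4))) dt + (-16*B_t^3*cos(t/4)) dB_t

Itô's formula for f(t, x): d f(t, B_t) = (f_t + (1/2) f_xx) dt + f_x dB_t. Compute partials of f(t, x) = -4*x^4*cos(t/4):
  f_t(t,x)  = x^4*sin(t/4)
  f_x(t,x)  = -16*x^3*cos(t/4)
  f_xx(t,x) = -48*x^2*cos(t/4)
Assemble drift = f_t + (1/2) f_xx = x^2*(x^2*sin(t/4) - 24*cos(t/4)) and diffusion = f_x = -16*x^3*cos(t/4). Substituting x = B_t:
  d(-4*B_t^4*cos(t/4)) = (B_t^2*(B_t^2*sin(t/4) - 24*cos(t/4))) dt + (-16*B_t^3*cos(t/4)) dB_t.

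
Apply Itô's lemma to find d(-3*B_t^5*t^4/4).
d(-3*B_t^5*t^4/4) = (B_t^3*t^3*(-3*B_t^2 - 15*t/2)) dt + (-15*B_t^4*t^4/4) dB_t

Itô's formula for f(t, x): d f(t, B_t) = (f_t + (1/2) f_xx) dt + f_x dB_t. Compute partials of f(t, x) = -3*t^4*x^5/4:
  f_t(t,x)  = -3*t^3*x^5
  f_x(t,x)  = -15*t^4*x^4/4
  f_xx(t,x) = -15*t^4*x^3
Assemble drift = f_t + (1/2) f_xx = t^3*x^3*(-15*t/2 - 3*x^2) and diffusion = f_x = -15*t^4*x^4/4. Substituting x = B_t:
  d(-3*B_t^5*t^4/4) = (B_t^3*t^3*(-3*B_t^2 - 15*t/2)) dt + (-15*B_t^4*t^4/4) dB_t.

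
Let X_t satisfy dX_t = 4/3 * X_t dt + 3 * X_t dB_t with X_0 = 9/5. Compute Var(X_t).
Var(X_t) = 81*(exp(9*t) - 1)*exp(8*t/3)/25

For GBM dX = mu X dt + sigma X dB with X_0 = x_0, apply Itô to Y = log X: dY = (mu - sigma^2/2) dt + sigma dB, so Y_t = log(x_0) + (mu - sigma^2/2) t + sigma B_t and hence X_t = x_0 * exp((mu - sigma^2/2) t + sigma B_t).
With mu = 4/3, sigma = 3, x_0 = 9/5, this gives:
  X_t = 9/5 * exp((-19/6) * t + (3) * B_t).
Since sigma*B_t ~ Normal(0, sigma^2 t), E[exp(sigma*B_t)] = exp(sigma^2 t / 2); so E[X_t] = x_0 * exp((mu - sigma^2/2) t) * exp(sigma^2 t / 2) = x_0 * exp(mu t) = 9*exp(4*t/3)/5.
Var(X_t) = E[X_t^2] - (E[X_t])^2 = x_0^2 * exp(2 mu t) * (exp(sigma^2 t) - 1) = 81*(exp(9*t) - 1)*exp(8*t/3)/25.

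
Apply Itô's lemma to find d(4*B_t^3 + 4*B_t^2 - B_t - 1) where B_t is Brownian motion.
d(4*B_t^3 + 4*B_t^2 - B_t - 1) = (12*B_t + 4) dt + (12*B_t^2 + 8*B_t - 1) dB_t

Itô's formula for f(B_t) gives d f(B_t) = f'(B_t) dB_t + (1/2) f''(B_t) dt. Compute derivatives of f(x) = 4*x^3 + 4*x^2 - x - 1:
  f'(x)  = 12*x^2 + 8*x - 1
  f''(x) = 24*x + 8
Substitute x = B_t and multiply the f'' term by 1/2:
  drift     = (1/2) * (24*x + 8) evaluated at B_t = 12*B_t + 4
  diffusion = (12*x^2 + 8*x - 1) evaluated at B_t = 12*B_t^2 + 8*B_t - 1
Therefore d(4*B_t^3 + 4*B_t^2 - B_t - 1) = (12*B_t + 4) dt + (12*B_t^2 + 8*B_t - 1) dB_t.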